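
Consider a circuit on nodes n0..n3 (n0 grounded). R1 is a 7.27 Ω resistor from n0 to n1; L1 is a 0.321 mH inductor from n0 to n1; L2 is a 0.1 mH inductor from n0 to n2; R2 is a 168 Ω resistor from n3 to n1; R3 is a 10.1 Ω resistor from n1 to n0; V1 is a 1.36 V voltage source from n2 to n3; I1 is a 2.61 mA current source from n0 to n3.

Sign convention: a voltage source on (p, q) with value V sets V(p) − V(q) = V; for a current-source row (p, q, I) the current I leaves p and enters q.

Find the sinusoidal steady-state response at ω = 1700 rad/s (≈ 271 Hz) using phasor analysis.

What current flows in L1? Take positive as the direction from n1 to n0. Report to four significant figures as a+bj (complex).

Apply KCL at each of the 3 non-ground nodes and solve the resulting linear system.
Node n1: branches {R1, L1, R2, R3} → V_1 = -0.0005804-0.004341j
Node n2: branches {L2, V1} → V_2 = 6.233e-06+0.001819j
Node n3: branches {R2, V1, I1} → V_3 = -1.360+0.001819j
Source currents: i(V1)=-0.01070+3.667e-05j

-0.007954+0.001064j A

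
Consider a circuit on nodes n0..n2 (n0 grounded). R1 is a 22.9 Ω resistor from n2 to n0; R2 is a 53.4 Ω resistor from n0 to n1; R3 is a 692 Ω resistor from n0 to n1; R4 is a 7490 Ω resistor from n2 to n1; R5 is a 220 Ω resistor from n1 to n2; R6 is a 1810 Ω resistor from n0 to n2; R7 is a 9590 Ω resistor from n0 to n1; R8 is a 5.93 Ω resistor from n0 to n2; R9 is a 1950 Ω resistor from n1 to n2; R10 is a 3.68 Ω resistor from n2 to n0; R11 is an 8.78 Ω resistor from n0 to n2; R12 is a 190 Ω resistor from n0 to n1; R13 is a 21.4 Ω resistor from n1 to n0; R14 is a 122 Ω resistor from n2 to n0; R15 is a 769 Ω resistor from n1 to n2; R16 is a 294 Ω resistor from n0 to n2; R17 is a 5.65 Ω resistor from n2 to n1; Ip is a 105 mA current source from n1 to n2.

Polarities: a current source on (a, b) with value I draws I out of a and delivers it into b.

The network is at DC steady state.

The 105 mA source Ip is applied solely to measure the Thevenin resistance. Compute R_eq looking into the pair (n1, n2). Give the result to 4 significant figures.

R_eq = 4.031 Ω

Apply KCL at each of the 2 non-ground nodes and solve the resulting linear system.
Node n1: branches {R2, R3, R4, R5, R7, R9, R12, R13, R15, R17, Ip} → V_1 = -0.3784
Node n2: branches {R1, R4, R5, R6, R8, R9, R10, R11, R14, R15, R16, R17, Ip} → V_2 = 0.04482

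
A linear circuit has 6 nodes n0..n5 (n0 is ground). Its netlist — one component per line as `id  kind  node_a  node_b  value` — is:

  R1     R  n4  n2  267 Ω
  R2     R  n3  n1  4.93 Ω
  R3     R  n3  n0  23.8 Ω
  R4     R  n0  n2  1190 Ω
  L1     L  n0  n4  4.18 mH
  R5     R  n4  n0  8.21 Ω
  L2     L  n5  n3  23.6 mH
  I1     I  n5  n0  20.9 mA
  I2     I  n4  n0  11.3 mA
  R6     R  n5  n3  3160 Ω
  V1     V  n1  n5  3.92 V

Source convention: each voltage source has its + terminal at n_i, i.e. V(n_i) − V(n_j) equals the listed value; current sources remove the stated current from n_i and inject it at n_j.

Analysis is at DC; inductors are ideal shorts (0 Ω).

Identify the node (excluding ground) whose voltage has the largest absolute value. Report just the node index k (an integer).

MNA unknowns: 5 node voltages V₁..V_5 plus 3 source currents (L1, L2, V1)
R1: Y=0.003745 on G[4,2]
R2: Y=0.2028 on G[3,1]
R3: Y=0.04202 on G[3,0]
R4: Y=0.0008403 on G[0,2]
L1: row V0−V4=0, i_L1 at 0,4
R5: Y=0.1218 on G[4,0]
L2: row V5−V3=0, i_L2 at 5,3
I1: z[5]−=0.0209, z[0]+=0.0209
I2: z[4]−=0.0113, z[0]+=0.0113
R6: Y=0.0003165 on G[5,3]
V1: row V1−V5=3.92, i_V1 at 1,5
solve → V1=3.423, V2=0.000, V3=-0.4974, V4=0.000, V5=-0.4974
aux → i_L1=0.01130, i_L2=-0.8160, i_V1=-0.7951

1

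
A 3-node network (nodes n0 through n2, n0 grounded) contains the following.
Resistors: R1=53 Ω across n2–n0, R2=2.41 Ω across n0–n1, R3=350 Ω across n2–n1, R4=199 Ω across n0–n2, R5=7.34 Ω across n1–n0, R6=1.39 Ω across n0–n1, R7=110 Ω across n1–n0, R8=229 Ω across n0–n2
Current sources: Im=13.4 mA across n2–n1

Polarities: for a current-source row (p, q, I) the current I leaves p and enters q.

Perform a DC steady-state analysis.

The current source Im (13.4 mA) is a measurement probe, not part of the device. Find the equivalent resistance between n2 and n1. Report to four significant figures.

R_eq = 32.78 Ω

Element admittances at DC:
  Y(R1) = 0.01887 S between n2,n0
  Y(R2) = 0.4149 S between n0,n1
  Y(R3) = 0.002857 S between n2,n1
  Y(R4) = 0.005025 S between n0,n2
  Y(R5) = 0.1362 S between n1,n0
  Y(R6) = 0.7194 S between n0,n1
  Y(R7) = 0.009091 S between n1,n0
  Y(R8) = 0.004367 S between n0,n2
  Im: injects 0.0134 A into n1 (from n2)
Assemble and solve the 2×2 MNA system:
  V(n1)=0.009491  V(n2)=-0.4298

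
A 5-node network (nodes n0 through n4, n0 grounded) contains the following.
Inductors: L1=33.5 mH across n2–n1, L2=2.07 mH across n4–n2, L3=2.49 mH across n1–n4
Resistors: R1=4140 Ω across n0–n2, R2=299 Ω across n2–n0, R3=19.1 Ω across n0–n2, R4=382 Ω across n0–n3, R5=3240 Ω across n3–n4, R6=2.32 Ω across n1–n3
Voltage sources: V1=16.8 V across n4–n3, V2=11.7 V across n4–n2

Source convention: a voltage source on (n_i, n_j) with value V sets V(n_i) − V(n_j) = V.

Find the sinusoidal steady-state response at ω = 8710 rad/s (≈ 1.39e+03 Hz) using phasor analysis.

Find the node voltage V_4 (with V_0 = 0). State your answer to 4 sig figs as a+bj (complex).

Apply KCL at each of the 4 non-ground nodes and solve the resulting linear system.
Node n1: branches {L1, L3, R6} → V_1 = -4.664-1.814j
Node n2: branches {L1, R1, L2, R2, R3, V2} → V_2 = 0.2280+0.000j
Node n3: branches {R4, R5, R6, V1} → V_3 = -4.872+0.000j
Node n4: branches {L2, R5, L3, V1, V2} → V_4 = 11.93+0.000j
Source currents: i(V1)=-0.1078+0.7818j, i(V2)=0.01897+0.6322j

11.93+0.000j V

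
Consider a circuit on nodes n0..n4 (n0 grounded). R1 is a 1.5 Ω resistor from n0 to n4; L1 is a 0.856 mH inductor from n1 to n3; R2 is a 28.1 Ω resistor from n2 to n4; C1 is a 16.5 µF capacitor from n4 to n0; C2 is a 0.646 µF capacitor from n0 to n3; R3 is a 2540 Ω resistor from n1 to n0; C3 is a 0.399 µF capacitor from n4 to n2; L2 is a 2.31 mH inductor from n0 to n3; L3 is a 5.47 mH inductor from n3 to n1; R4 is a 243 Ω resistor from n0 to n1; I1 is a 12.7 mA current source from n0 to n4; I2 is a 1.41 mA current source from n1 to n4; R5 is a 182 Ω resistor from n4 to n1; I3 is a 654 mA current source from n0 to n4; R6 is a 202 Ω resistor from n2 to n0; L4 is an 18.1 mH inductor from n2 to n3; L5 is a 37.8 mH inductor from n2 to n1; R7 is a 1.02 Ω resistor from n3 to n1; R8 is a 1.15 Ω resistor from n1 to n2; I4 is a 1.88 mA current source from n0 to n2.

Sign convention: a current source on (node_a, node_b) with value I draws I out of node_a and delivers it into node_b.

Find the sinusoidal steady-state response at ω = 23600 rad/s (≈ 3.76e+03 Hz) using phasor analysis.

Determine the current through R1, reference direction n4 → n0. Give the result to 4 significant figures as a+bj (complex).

MNA unknowns: 4 node voltages V₁..V_4
R1: Y=0.6667+0.000j on G[0,4]
L1: Y=0.000-0.04950j on G[1,3]
R2: Y=0.03559+0.000j on G[2,4]
C1: Y=0.000+0.3894j on G[4,0]
C2: Y=0.000+0.01525j on G[0,3]
R3: Y=0.0003937+0.000j on G[1,0]
C3: Y=0.000+0.009416j on G[4,2]
L2: Y=0.000-0.01834j on G[0,3]
L3: Y=0.000-0.007746j on G[3,1]
R4: Y=0.004115+0.000j on G[0,1]
I1: z[0]−=0.0127, z[4]+=0.0127
I2: z[1]−=0.00141, z[4]+=0.00141
R5: Y=0.005495+0.000j on G[4,1]
I3: z[0]−=0.654, z[4]+=0.654
R6: Y=0.004950+0.000j on G[2,0]
L4: Y=0.000-0.002341j on G[2,3]
L5: Y=0.000-0.001121j on G[2,1]
R7: Y=0.9804+0.000j on G[3,1]
R8: Y=0.8696+0.000j on G[1,2]
I4: z[0]−=0.00188, z[2]+=0.00188
solve → V1=0.6549-0.2892j, V2=0.6584-0.2921j, V3=0.6557-0.2871j, V4=0.7449-0.4279j

0.4966-0.2853j A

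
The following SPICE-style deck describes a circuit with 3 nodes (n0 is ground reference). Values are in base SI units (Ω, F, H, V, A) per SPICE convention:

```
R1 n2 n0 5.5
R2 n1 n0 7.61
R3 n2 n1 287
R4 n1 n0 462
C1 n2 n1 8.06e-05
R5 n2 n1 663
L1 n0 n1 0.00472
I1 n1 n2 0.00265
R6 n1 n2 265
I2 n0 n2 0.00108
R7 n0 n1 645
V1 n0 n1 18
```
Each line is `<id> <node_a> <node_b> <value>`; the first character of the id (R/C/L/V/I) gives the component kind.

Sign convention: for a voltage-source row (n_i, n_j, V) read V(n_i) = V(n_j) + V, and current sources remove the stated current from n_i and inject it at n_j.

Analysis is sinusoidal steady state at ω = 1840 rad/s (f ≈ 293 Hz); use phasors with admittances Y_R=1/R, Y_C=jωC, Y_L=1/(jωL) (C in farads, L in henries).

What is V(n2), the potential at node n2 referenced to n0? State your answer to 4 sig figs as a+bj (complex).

Element admittances at ω=1840 rad/s:
  Y(R1) = 0.1818+0.000j S between n2,n0
  Y(R2) = 0.1314+0.000j S between n1,n0
  Y(R3) = 0.003484+0.000j S between n2,n1
  Y(R4) = 0.002165+0.000j S between n1,n0
  Y(C1) = 0.000+0.1483j S between n2,n1
  Y(R5) = 0.001508+0.000j S between n2,n1
  Y(L1) = 0.000-0.1151j S between n0,n1
  I1: injects 0.00265 A into n2 (from n1)
  Y(R6) = 0.003774+0.000j S between n1,n2
  I2: injects 0.00108 A into n2 (from n0)
  Y(R7) = 0.001550+0.000j S between n0,n1
  V1: constraint V(n0)−V(n1) = 18
Assemble and solve the 3×3 MNA system:
  V(n1)=-18.00+0.000j  V(n2)=-7.292-8.332j
  i(V1)=-3.759+0.5576j

-7.292-8.332j V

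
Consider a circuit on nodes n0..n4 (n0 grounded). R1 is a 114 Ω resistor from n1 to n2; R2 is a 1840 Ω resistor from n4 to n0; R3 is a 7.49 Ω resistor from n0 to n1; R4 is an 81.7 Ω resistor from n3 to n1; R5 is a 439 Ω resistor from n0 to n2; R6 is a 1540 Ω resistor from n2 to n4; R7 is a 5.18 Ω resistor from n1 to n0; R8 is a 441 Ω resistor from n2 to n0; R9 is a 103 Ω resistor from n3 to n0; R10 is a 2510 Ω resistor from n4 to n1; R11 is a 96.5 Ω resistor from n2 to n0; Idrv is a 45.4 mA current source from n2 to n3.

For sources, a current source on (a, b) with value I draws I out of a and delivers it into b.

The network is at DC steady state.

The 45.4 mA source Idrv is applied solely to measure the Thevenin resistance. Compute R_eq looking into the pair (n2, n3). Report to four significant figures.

MNA unknowns: 4 node voltages V₁..V_4
R1: Y=0.008772 on G[1,2]
R2: Y=0.0005435 on G[4,0]
R3: Y=0.1335 on G[0,1]
R4: Y=0.01224 on G[3,1]
R5: Y=0.002278 on G[0,2]
R6: Y=0.0006494 on G[2,4]
R7: Y=0.1931 on G[1,0]
R8: Y=0.002268 on G[2,0]
R9: Y=0.009709 on G[3,0]
R10: Y=0.0003984 on G[4,1]
R11: Y=0.01036 on G[2,0]
Idrv: z[2]−=0.0454, z[3]+=0.0454
solve → V1=0.02506, V2=-1.877, V3=2.082, V4=-0.7598

R_eq = 87.22 Ω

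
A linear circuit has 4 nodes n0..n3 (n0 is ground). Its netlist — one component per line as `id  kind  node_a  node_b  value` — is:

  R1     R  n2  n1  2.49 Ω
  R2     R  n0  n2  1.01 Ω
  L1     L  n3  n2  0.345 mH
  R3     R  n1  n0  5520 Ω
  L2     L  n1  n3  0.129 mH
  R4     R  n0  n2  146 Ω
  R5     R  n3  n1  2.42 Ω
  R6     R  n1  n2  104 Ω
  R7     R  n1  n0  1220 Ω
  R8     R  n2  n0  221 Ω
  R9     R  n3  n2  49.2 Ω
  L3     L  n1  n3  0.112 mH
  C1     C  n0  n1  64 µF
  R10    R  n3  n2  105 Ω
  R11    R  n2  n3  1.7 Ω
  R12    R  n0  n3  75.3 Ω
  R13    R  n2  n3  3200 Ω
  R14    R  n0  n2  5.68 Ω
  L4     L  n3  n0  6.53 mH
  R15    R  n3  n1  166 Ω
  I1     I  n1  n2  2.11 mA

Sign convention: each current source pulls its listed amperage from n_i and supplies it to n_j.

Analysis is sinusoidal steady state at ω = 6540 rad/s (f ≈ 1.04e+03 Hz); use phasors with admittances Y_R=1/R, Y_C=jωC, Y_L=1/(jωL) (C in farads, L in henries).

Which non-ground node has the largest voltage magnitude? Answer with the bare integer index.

MNA unknowns: 3 node voltages V₁..V_3
R1: Y=0.4016+0.000j on G[2,1]
R2: Y=0.9901+0.000j on G[0,2]
L1: Y=0.000-0.4432j on G[3,2]
R3: Y=0.0001812+0.000j on G[1,0]
L2: Y=0.000-1.185j on G[1,3]
R4: Y=0.006849+0.000j on G[0,2]
R5: Y=0.4132+0.000j on G[3,1]
R6: Y=0.009615+0.000j on G[1,2]
R7: Y=0.0008197+0.000j on G[1,0]
R8: Y=0.004525+0.000j on G[2,0]
R9: Y=0.02033+0.000j on G[3,2]
L3: Y=0.000-1.365j on G[1,3]
C1: Y=0.000+0.4186j on G[0,1]
R10: Y=0.009524+0.000j on G[3,2]
R11: Y=0.5882+0.000j on G[2,3]
R12: Y=0.01328+0.000j on G[0,3]
R13: Y=0.0003125+0.000j on G[2,3]
R14: Y=0.1761+0.000j on G[0,2]
L4: Y=0.000-0.02342j on G[3,0]
R15: Y=0.006024+0.000j on G[3,1]
I1: z[1]−=0.00211, z[2]+=0.00211
solve → V1=-0.001988+0.0004748j, V2=0.0001722+0.0006659j, V3=-0.001577+0.0008074j

1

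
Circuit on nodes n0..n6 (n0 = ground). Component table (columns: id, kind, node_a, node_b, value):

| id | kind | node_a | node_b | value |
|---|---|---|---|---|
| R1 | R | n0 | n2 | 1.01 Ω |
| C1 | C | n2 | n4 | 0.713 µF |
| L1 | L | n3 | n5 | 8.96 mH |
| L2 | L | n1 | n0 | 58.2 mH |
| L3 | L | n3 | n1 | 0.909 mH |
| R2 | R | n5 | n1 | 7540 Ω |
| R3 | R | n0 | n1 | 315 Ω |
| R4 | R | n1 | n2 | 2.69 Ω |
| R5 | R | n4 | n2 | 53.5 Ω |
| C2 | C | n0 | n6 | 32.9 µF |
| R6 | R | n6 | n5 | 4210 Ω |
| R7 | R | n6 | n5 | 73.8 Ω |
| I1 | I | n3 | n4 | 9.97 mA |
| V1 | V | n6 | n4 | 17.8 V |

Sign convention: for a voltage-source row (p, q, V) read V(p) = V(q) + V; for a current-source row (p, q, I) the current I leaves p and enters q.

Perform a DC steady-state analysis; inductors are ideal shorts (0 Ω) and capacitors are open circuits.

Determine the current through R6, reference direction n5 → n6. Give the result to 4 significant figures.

-0.002493 A

Apply KCL at each of the 6 non-ground nodes and solve the resulting linear system.
Node n1: branches {L2, L3, R2, R3, R4} → V_1 = 0.000
Node n2: branches {R1, C1, R4, R5} → V_2 = -0.09892
Node n3: branches {L1, L3, I1} → V_3 = 0.000
Node n4: branches {C1, R5, I1, V1} → V_4 = -7.306
Node n5: branches {L1, R2, R6, R7} → V_5 = 0.000
Node n6: branches {C2, R6, R7, V1} → V_6 = 10.49
Source currents: i(L1)=-0.1447, i(L2)=0.09794, i(L3)=0.1347, i(V1)=-0.1447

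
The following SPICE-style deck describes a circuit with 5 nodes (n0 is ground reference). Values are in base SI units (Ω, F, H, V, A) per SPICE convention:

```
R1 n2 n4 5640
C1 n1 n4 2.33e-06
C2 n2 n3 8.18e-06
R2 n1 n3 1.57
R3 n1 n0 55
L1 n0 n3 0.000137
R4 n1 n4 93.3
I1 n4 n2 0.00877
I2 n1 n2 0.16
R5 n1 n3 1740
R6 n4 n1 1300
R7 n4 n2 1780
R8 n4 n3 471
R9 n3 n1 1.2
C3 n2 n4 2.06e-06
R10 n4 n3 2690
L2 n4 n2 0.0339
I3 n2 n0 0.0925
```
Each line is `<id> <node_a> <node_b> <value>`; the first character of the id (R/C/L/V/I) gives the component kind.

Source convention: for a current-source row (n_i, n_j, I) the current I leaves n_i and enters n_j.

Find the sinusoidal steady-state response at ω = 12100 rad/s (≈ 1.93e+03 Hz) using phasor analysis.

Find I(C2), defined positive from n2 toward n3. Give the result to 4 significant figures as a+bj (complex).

0.06396-0.0004041j A

MNA unknowns: 4 node voltages V₁..V_4
R1: Y=0.0001773+0.000j on G[2,4]
C1: Y=0.000+0.02819j on G[1,4]
C2: Y=0.000+0.09898j on G[2,3]
R2: Y=0.6369+0.000j on G[1,3]
R3: Y=0.01818+0.000j on G[1,0]
L1: Y=0.000-0.6032j on G[0,3]
R4: Y=0.01072+0.000j on G[1,4]
I1: z[4]−=0.00877, z[2]+=0.00877
I2: z[1]−=0.16, z[2]+=0.16
R5: Y=0.0005747+0.000j on G[1,3]
R6: Y=0.0007692+0.000j on G[4,1]
R7: Y=0.0005618+0.000j on G[4,2]
R8: Y=0.002123+0.000j on G[4,3]
R9: Y=0.8333+0.000j on G[3,1]
C3: Y=0.000+0.02493j on G[2,4]
R10: Y=0.0003717+0.000j on G[4,3]
L2: Y=0.000-0.002438j on G[4,2]
I3: z[2]−=0.0925, z[0]+=0.0925
solve → V1=-0.1094-0.1478j, V2=-0.008536-0.7963j, V3=-0.004454-0.1500j, V4=-0.04445-0.2503j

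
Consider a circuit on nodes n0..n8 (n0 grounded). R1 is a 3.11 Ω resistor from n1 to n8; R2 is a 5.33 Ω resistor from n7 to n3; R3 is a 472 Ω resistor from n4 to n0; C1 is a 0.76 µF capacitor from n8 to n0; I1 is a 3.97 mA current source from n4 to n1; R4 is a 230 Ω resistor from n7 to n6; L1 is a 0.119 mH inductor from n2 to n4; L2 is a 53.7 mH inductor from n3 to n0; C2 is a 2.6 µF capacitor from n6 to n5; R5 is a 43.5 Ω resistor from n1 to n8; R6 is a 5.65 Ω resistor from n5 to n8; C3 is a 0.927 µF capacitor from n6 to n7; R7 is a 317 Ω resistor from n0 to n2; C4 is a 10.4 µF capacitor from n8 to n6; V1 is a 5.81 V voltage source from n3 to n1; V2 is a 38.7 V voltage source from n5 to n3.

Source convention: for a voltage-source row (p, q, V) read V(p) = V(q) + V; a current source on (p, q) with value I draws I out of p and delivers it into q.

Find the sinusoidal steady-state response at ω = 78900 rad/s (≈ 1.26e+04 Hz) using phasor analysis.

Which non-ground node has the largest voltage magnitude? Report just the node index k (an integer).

MNA unknowns: 8 node voltages V₁..V_8 plus 2 source currents (V1, V2)
R1: Y=0.3215+0.000j on G[1,8]
R2: Y=0.1876+0.000j on G[7,3]
R3: Y=0.002119+0.000j on G[4,0]
C1: Y=0.000+0.05996j on G[8,0]
I1: z[4]−=0.00397, z[1]+=0.00397
R4: Y=0.004348+0.000j on G[7,6]
L1: Y=0.000-0.1065j on G[2,4]
L2: Y=0.000-0.0002360j on G[3,0]
C2: Y=0.000+0.2051j on G[6,5]
R5: Y=0.02299+0.000j on G[1,8]
R6: Y=0.1770+0.000j on G[5,8]
C3: Y=0.000+0.07314j on G[6,7]
R7: Y=0.003155+0.000j on G[0,2]
C4: Y=0.000+0.8206j on G[8,6]
V1: row V3−V1=5.81, i_V1 at 3,1
V2: row V5−V3=38.7, i_V2 at 5,3
solve → V1=-17.18-7.006j, V2=-0.7528+0.008958j, V3=-11.37-7.006j, V4=-0.7530-0.01334j, V5=27.33-7.006j, V6=4.345-1.389j, V7=-10.89-1.074j, V8=-0.04474-0.09378j
aux → i_V1=-5.907-2.382j, i_V2=-5.998-3.492j

5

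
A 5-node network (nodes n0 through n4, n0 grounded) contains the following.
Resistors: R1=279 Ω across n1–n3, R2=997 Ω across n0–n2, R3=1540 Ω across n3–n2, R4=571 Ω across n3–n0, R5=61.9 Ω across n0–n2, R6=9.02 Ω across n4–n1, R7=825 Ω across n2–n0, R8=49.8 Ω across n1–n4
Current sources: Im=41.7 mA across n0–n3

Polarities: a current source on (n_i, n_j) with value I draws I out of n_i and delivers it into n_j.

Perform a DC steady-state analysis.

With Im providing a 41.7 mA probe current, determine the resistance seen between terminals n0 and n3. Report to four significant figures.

MNA unknowns: 4 node voltages V₁..V_4
R1: Y=0.003584 on G[1,3]
R2: Y=0.001003 on G[0,2]
R3: Y=0.0006494 on G[3,2]
R4: Y=0.001751 on G[3,0]
R5: Y=0.01616 on G[0,2]
R6: Y=0.1109 on G[4,1]
R7: Y=0.001212 on G[2,0]
R8: Y=0.02008 on G[1,4]
Im: z[0]−=0.0417, z[3]+=0.0417
solve → V1=17.53, V2=0.5986, V3=17.53, V4=17.53

R_eq = 420.4 Ω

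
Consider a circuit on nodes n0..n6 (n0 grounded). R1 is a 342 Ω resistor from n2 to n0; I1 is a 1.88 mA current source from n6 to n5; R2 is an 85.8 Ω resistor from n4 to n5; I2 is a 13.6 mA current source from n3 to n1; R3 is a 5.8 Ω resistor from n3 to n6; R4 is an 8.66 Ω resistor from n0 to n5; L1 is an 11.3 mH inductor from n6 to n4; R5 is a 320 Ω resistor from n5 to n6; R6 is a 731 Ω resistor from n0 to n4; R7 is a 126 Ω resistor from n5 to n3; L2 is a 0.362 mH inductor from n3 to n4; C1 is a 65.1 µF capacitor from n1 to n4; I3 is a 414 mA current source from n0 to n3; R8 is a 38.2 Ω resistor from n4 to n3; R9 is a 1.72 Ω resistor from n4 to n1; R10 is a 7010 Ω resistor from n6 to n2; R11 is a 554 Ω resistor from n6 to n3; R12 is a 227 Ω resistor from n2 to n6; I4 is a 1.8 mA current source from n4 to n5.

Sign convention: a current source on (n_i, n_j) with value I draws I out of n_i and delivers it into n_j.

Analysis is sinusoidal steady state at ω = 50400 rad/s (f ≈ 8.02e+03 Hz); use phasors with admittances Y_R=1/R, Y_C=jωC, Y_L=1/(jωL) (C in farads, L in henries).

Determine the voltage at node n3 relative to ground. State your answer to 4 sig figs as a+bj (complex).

MNA unknowns: 6 node voltages V₁..V_6
R1: Y=0.002924+0.000j on G[2,0]
I1: z[6]−=0.00188, z[5]+=0.00188
R2: Y=0.01166+0.000j on G[4,5]
I2: z[3]−=0.0136, z[1]+=0.0136
R3: Y=0.1724+0.000j on G[3,6]
R4: Y=0.1155+0.000j on G[0,5]
L1: Y=0.000-0.001756j on G[6,4]
R5: Y=0.003125+0.000j on G[5,6]
R6: Y=0.001368+0.000j on G[0,4]
R7: Y=0.007937+0.000j on G[5,3]
L2: Y=0.000-0.05481j on G[3,4]
C1: Y=0.000+3.281j on G[1,4]
I3: z[0]−=0.414, z[3]+=0.414
R8: Y=0.02618+0.000j on G[4,3]
R9: Y=0.5814+0.000j on G[4,1]
R10: Y=0.0001427+0.000j on G[6,2]
R11: Y=0.001805+0.000j on G[6,3]
R12: Y=0.004405+0.000j on G[2,6]
I4: z[4]−=0.0018, z[5]+=0.0018
solve → V1=17.92-1.287j, V2=11.51+0.7772j, V3=19.43+1.303j, V4=17.92-1.283j, V5=3.081-0.004484j, V6=18.91+1.277j

19.43+1.303j V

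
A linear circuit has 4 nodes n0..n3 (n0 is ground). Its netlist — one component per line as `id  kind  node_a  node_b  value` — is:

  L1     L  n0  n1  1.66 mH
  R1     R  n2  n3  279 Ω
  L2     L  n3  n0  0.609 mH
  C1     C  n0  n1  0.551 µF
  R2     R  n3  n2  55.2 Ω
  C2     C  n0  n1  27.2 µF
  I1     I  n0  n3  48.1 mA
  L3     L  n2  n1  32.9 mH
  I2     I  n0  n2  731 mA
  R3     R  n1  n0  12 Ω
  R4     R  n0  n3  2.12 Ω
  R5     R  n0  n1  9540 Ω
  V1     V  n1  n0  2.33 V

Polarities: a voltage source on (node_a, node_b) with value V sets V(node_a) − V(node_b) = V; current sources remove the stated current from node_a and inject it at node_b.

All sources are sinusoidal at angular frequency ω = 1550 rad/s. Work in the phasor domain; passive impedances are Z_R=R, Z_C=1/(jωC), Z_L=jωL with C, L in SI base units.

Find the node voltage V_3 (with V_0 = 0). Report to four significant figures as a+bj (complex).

MNA unknowns: 3 node voltages V₁..V_3 plus 1 source current (V1)
L1: Y=0.000-0.3887j on G[0,1]
R1: Y=0.003584+0.000j on G[2,3]
L2: Y=0.000-1.059j on G[3,0]
C1: Y=0.000+0.0008540j on G[0,1]
R2: Y=0.01812+0.000j on G[3,2]
C2: Y=0.000+0.04216j on G[0,1]
I1: z[0]−=0.0481, z[3]+=0.0481
L3: Y=0.000-0.01961j on G[2,1]
I2: z[0]−=0.731, z[2]+=0.731
R3: Y=0.08333+0.000j on G[1,0]
R4: Y=0.4717+0.000j on G[0,3]
R5: Y=0.0001048+0.000j on G[0,1]
V1: row V1−V0=2.33, i_V1 at 1,0
solve → V1=2.330+0.000j, V2=19.30+15.82j, V3=-0.09760+0.4861j
aux → i_V1=0.1158+0.4726j

-0.09760+0.4861j V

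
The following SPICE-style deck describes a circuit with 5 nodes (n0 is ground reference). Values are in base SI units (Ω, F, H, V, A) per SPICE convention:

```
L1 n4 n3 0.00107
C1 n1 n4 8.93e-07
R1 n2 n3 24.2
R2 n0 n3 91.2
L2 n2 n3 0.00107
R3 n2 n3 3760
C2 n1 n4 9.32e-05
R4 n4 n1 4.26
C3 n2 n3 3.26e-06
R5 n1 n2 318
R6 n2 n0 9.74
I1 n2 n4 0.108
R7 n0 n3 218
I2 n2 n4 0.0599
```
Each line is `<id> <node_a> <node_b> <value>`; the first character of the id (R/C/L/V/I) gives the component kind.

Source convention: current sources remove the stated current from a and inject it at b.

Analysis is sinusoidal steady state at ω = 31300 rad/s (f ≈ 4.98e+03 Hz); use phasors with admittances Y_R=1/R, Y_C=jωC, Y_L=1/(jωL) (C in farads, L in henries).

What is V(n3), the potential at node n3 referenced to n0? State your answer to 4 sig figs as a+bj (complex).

Apply KCL at each of the 4 non-ground nodes and solve the resulting linear system.
Node n1: branches {C1, C2, R4, R5} → V_1 = 1.267+4.162j
Node n2: branches {R1, L2, R3, C3, R5, R6, I1, I2} → V_2 = -0.1294+0.1992j
Node n3: branches {L1, R1, R2, L2, R3, C3, R7} → V_3 = 0.8541-1.315j
Node n4: branches {L1, C1, C2, R4, I1, I2} → V_4 = 1.271+4.161j

0.8541-1.315j V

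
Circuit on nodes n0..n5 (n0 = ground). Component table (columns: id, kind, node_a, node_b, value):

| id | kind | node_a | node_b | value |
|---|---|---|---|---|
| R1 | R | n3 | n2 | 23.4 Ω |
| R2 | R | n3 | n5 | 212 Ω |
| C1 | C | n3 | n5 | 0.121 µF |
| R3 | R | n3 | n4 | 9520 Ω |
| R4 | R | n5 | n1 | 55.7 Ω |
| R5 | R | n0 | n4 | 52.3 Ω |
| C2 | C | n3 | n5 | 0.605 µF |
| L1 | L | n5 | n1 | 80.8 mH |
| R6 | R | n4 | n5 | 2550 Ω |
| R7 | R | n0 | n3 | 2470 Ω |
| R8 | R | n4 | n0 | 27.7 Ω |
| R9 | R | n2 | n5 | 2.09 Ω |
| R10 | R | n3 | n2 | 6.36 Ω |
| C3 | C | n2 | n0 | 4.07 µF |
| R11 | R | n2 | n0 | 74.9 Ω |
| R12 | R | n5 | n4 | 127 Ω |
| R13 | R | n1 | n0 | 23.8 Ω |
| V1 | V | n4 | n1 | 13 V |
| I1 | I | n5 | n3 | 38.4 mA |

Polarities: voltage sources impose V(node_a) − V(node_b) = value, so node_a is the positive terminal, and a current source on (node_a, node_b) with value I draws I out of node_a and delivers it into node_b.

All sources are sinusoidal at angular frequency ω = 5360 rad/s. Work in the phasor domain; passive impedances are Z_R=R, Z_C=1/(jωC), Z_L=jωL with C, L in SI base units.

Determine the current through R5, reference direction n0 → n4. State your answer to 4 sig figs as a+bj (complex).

-0.1153-0.002322j A

MNA unknowns: 5 node voltages V₁..V_5 plus 1 source current (V1)
R1: Y=0.04274+0.000j on G[3,2]
R2: Y=0.004717+0.000j on G[3,5]
C1: Y=0.000+0.0006486j on G[3,5]
R3: Y=0.0001050+0.000j on G[3,4]
R4: Y=0.01795+0.000j on G[5,1]
R5: Y=0.01912+0.000j on G[0,4]
C2: Y=0.000+0.003243j on G[3,5]
L1: Y=0.000-0.002309j on G[5,1]
R6: Y=0.0003922+0.000j on G[4,5]
R7: Y=0.0004049+0.000j on G[0,3]
R8: Y=0.03610+0.000j on G[4,0]
R9: Y=0.4785+0.000j on G[2,5]
R10: Y=0.1572+0.000j on G[3,2]
C3: Y=0.000+0.02182j on G[2,0]
R11: Y=0.01335+0.000j on G[2,0]
R12: Y=0.007874+0.000j on G[5,4]
R13: Y=0.04202+0.000j on G[1,0]
V1: row V4−V1=13, i_V1 at 4,1
I1: z[5]−=0.0384, z[3]+=0.0384
solve → V1=-6.968+0.1214j, V2=-1.223+1.081j, V3=-1.033+1.071j, V4=6.032+0.1214j, V5=-1.386+1.060j
aux → i_V1=-0.3952+0.001149j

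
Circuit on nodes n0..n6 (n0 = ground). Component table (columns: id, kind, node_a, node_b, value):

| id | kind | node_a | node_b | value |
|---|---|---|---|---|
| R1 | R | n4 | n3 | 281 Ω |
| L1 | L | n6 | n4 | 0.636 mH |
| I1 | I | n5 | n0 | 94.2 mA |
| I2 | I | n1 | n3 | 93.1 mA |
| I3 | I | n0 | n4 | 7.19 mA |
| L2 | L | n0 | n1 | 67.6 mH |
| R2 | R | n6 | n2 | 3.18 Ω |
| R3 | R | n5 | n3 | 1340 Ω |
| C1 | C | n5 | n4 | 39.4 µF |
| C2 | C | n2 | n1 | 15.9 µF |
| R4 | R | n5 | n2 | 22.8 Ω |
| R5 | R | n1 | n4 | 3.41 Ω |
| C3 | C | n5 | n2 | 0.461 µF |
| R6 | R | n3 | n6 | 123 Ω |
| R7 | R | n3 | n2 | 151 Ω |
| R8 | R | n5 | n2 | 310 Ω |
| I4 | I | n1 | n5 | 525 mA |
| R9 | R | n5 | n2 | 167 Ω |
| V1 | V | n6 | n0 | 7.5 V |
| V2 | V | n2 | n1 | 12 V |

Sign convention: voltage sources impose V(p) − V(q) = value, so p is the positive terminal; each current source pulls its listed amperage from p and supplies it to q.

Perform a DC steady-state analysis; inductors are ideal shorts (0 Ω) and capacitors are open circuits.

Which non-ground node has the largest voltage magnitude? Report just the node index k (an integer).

5

Element admittances at DC:
  Y(R1) = 0.003559 S between n4,n3
  L1: short n6↔n4 (DC inductor)
  I1: injects 0.0942 A into n0 (from n5)
  I2: injects 0.0931 A into n3 (from n1)
  I3: injects 0.00719 A into n4 (from n0)
  L2: short n0↔n1 (DC inductor)
  Y(R2) = 0.3145 S between n6,n2
  Y(R3) = 0.0007463 S between n5,n3
  Y(C1) = 0.000 S between n5,n4
  Y(C2) = 0.000 S between n2,n1
  Y(R4) = 0.04386 S between n5,n2
  Y(R5) = 0.2933 S between n1,n4
  Y(C3) = 0.000 S between n5,n2
  Y(R6) = 0.008130 S between n3,n6
  Y(R7) = 0.006623 S between n3,n2
  Y(R8) = 0.003226 S between n5,n2
  I4: injects 0.525 A into n5 (from n1)
  Y(R9) = 0.005988 S between n5,n2
  V1: constraint V(n6)−V(n0) = 7.5
  V2: constraint V(n2)−V(n1) = 12
Assemble and solve the 10×10 MNA system:
  V(n1)=0.000  V(n2)=12.00  V(n3)=14.44  V(n4)=7.500  V(n5)=20.04  V(n6)=7.500
  i(L1)=2.168  i(L2)=-0.6090  i(V1)=-0.6960  i(V2)=-0.9723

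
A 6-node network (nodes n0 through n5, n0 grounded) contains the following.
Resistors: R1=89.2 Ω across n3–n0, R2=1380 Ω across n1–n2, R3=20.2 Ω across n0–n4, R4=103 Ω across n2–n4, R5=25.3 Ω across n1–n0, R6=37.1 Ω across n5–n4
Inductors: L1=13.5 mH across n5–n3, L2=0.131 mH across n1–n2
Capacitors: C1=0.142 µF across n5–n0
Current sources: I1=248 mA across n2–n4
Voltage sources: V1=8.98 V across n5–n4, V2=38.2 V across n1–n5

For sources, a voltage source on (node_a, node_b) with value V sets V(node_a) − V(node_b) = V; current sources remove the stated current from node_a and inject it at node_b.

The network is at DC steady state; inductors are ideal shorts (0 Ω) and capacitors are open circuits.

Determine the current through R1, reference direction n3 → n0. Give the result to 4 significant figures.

Apply KCL at each of the 5 non-ground nodes and solve the resulting linear system.
Node n1: branches {R2, R5, L2, V2} → V_1 = 27.57
Node n2: branches {R2, R4, L2, I1} → V_2 = 27.57
Node n3: branches {R1, L1} → V_3 = -10.63
Node n4: branches {R3, R4, R6, I1, V1} → V_4 = -19.61
Node n5: branches {L1, R6, C1, V1, V2} → V_5 = -10.63
Source currents: i(L1)=-0.1191, i(L2)=0.7061, i(V1)=-1.919, i(V2)=-1.796

-0.1191 A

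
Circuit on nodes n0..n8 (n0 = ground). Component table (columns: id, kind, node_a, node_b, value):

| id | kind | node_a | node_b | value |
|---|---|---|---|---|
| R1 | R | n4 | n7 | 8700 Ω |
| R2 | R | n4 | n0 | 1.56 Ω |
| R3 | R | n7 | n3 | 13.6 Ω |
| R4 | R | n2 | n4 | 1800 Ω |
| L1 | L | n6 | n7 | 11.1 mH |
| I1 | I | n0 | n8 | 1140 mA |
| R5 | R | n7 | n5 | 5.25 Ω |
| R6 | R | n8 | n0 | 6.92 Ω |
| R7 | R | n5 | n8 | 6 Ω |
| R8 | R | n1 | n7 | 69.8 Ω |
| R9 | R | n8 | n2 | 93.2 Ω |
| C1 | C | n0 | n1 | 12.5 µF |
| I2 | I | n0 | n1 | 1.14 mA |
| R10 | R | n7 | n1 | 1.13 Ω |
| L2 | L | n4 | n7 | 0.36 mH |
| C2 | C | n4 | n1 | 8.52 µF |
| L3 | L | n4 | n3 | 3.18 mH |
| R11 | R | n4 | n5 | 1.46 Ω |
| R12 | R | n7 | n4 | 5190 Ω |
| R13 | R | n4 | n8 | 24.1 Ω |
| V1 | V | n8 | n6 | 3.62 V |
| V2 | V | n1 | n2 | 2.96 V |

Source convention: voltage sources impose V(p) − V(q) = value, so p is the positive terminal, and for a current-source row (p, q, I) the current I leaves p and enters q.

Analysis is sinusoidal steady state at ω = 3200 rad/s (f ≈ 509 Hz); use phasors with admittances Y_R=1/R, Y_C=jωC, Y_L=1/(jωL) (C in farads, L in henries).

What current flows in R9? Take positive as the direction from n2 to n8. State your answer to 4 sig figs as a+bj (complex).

Apply KCL at each of the 8 non-ground nodes and solve the resulting linear system.
Node n1: branches {R8, C1, I2, R10, C2, V2} → V_1 = 1.059+0.05271j
Node n2: branches {R4, R9, V2} → V_2 = -1.901+0.05271j
Node n3: branches {R3, L3} → V_3 = 0.8666+0.03738j
Node n4: branches {R1, R2, R4, L2, C2, L3, R11, R12, R13} → V_4 = 0.9177-0.04929j
Node n5: branches {R5, R7, R11} → V_5 = 1.397-0.02501j
Node n6: branches {L1, V1} → V_6 = 0.2204-0.07458j
Node n7: branches {R1, R3, L1, R5, R8, R10, L2, R12} → V_7 = 0.9824+0.1057j
Node n8: branches {I1, R6, R7, R9, R13, V1} → V_8 = 3.840-0.07458j
Source currents: i(V1)=-0.005075+0.02145j, i(V2)=-0.06316+0.001422j

-0.06160+0.001366j A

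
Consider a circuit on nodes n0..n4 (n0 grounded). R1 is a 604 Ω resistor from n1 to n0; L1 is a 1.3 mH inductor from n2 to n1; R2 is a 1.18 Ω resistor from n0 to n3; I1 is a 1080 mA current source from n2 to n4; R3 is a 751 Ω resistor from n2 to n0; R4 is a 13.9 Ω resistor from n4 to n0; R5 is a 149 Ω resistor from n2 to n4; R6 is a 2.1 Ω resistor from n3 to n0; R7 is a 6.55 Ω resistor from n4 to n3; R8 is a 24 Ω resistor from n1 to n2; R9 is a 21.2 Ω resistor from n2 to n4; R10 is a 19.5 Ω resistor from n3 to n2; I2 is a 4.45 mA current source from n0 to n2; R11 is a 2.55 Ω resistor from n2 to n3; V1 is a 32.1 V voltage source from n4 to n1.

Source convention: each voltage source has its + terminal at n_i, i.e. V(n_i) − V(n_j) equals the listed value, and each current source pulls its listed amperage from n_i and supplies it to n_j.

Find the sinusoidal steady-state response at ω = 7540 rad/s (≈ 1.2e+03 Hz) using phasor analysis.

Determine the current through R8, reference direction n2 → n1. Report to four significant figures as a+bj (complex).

0.7821+0.3272j A

MNA unknowns: 4 node voltages V₁..V_4 plus 1 source current (V1)
R1: Y=0.001656+0.000j on G[1,0]
L1: Y=0.000-0.1020j on G[2,1]
R2: Y=0.8475+0.000j on G[0,3]
I1: z[2]−=1.08, z[4]+=1.08
R3: Y=0.001332+0.000j on G[2,0]
R4: Y=0.07194+0.000j on G[4,0]
R5: Y=0.006711+0.000j on G[2,4]
R6: Y=0.4762+0.000j on G[3,0]
R7: Y=0.1527+0.000j on G[4,3]
R8: Y=0.04167+0.000j on G[1,2]
R9: Y=0.04717+0.000j on G[2,4]
R10: Y=0.05128+0.000j on G[3,2]
I2: z[0]−=0.00445, z[2]+=0.00445
R11: Y=0.3922+0.000j on G[2,3]
V1: row V4−V1=32.1, i_V1 at 4,1
solve → V1=-23.56-4.962j, V2=-4.788+2.890j, V3=-0.4267+0.2730j, V4=8.543-4.962j
aux → i_V1=-1.622+1.579j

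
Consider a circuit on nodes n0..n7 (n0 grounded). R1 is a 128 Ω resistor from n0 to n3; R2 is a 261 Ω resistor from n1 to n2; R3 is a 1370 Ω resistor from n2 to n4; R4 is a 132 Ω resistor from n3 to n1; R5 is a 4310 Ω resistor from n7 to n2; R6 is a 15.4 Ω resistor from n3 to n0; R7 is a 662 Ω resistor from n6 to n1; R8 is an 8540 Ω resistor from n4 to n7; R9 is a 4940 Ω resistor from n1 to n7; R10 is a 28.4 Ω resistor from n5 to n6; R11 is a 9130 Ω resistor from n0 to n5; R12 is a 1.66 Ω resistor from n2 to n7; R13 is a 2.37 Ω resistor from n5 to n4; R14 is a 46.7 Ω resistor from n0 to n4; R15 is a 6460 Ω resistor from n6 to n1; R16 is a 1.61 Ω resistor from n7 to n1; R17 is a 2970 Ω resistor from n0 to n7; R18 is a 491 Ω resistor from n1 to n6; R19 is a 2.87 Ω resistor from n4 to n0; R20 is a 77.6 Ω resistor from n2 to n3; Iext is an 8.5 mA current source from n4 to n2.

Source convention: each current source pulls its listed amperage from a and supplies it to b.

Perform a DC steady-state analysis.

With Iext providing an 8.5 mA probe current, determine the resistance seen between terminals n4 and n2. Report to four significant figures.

Element admittances at DC:
  Y(R1) = 0.007812 S between n0,n3
  Y(R2) = 0.003831 S between n1,n2
  Y(R3) = 0.0007299 S between n2,n4
  Y(R4) = 0.007576 S between n3,n1
  Y(R5) = 0.0002320 S between n7,n2
  Y(R6) = 0.06494 S between n3,n0
  Y(R7) = 0.001511 S between n6,n1
  Y(R8) = 0.0001171 S between n4,n7
  Y(R9) = 0.0002024 S between n1,n7
  Y(R10) = 0.03521 S between n5,n6
  Y(R11) = 0.0001095 S between n0,n5
  Y(R12) = 0.6024 S between n2,n7
  Y(R13) = 0.4219 S between n5,n4
  Y(R14) = 0.02141 S between n0,n4
  Y(R15) = 0.0001548 S between n6,n1
  Y(R16) = 0.6211 S between n7,n1
  Y(R17) = 0.0003367 S between n0,n7
  Y(R18) = 0.002037 S between n1,n6
  Y(R19) = 0.3484 S between n4,n0
  Y(R20) = 0.01289 S between n2,n3
  Iext: injects 0.0085 A into n2 (from n4)
Assemble and solve the 7×7 MNA system:
  V(n1)=0.4047  V(n2)=0.4172  V(n3)=0.09057  V(n4)=-0.01818  V(n5)=-0.01485  V(n6)=0.02506  V(n7)=0.4107

R_eq = 51.22 Ω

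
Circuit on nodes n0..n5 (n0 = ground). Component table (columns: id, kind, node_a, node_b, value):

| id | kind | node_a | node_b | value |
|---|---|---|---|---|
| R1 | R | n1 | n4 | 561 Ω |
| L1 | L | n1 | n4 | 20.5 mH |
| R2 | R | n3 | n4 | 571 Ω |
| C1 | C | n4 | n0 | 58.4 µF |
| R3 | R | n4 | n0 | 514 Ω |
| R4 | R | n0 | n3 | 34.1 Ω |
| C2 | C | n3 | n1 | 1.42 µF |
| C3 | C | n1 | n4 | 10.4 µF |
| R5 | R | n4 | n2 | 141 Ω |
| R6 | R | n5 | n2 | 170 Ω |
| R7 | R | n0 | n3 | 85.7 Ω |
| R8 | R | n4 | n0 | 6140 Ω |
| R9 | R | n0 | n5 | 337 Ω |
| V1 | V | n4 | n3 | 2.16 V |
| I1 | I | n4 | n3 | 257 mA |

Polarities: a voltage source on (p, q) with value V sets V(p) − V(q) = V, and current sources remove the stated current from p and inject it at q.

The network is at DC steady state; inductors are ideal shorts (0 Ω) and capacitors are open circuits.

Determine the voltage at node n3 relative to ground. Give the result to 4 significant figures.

-0.1767 V

Element admittances at DC:
  Y(R1) = 0.001783 S between n1,n4
  L1: short n1↔n4 (DC inductor)
  Y(R2) = 0.001751 S between n3,n4
  Y(C1) = 0.000 S between n4,n0
  Y(R3) = 0.001946 S between n4,n0
  Y(R4) = 0.02933 S between n0,n3
  Y(C2) = 0.000 S between n3,n1
  Y(C3) = 0.000 S between n1,n4
  Y(R5) = 0.007092 S between n4,n2
  Y(R6) = 0.005882 S between n5,n2
  Y(R7) = 0.01167 S between n0,n3
  Y(R8) = 0.0001629 S between n4,n0
  Y(R9) = 0.002967 S between n0,n5
  V1: constraint V(n4)−V(n3) = 2.16
  I1: injects 0.257 A into n3 (from n4)
Assemble and solve the 7×7 MNA system:
  V(n1)=1.983  V(n2)=1.552  V(n3)=-0.1767  V(n4)=1.983  V(n5)=1.031
  i(L1)=0.000  i(V1)=-0.2680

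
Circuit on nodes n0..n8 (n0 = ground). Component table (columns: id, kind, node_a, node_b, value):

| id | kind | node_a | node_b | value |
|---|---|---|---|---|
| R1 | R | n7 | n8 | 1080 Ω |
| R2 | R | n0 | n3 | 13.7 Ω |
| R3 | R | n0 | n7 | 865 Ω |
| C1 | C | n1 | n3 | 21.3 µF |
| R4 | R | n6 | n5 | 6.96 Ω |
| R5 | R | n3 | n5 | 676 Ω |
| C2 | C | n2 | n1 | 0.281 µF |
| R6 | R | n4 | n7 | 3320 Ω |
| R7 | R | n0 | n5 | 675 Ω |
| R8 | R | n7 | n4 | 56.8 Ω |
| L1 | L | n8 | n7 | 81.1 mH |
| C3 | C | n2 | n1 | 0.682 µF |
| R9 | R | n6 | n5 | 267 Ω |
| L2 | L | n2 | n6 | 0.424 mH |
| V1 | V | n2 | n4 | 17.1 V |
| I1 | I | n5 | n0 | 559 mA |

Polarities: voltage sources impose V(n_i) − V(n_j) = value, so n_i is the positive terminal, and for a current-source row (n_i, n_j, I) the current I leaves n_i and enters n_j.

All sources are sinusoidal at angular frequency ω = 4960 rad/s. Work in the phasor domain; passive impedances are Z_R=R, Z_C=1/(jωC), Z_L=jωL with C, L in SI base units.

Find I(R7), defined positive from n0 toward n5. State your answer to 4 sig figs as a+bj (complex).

Element admittances at ω=4960 rad/s:
  Y(R1) = 0.0009259+0.000j S between n7,n8
  Y(R2) = 0.07299+0.000j S between n0,n3
  Y(R3) = 0.001156+0.000j S between n0,n7
  Y(C1) = 0.000+0.1056j S between n1,n3
  Y(R4) = 0.1437+0.000j S between n6,n5
  Y(R5) = 0.001479+0.000j S between n3,n5
  Y(C2) = 0.000+0.001394j S between n2,n1
  Y(R6) = 0.0003012+0.000j S between n4,n7
  Y(R7) = 0.001481+0.000j S between n0,n5
  Y(R8) = 0.01761+0.000j S between n7,n4
  Y(L1) = 0.000-0.002486j S between n8,n7
  Y(C3) = 0.000+0.003383j S between n2,n1
  Y(R9) = 0.003745+0.000j S between n6,n5
  Y(L2) = 0.000-0.4755j S between n2,n6
  V1: constraint V(n2)−V(n4) = 17.1
  I1: injects 0.559 A into n0 (from n5)
Assemble and solve the 9×9 MNA system:
  V(n1)=-7.620+0.6440j  V(n2)=-60.34+62.93j  V(n3)=-5.237-2.172j  V(n4)=-77.44+62.93j  V(n5)=-62.54+60.88j  V(n6)=-59.95+62.12j  V(n7)=-72.74+59.11j  V(n8)=-72.74+59.11j
  i(V1)=-0.08409+0.06834j

0.09265-0.09019j A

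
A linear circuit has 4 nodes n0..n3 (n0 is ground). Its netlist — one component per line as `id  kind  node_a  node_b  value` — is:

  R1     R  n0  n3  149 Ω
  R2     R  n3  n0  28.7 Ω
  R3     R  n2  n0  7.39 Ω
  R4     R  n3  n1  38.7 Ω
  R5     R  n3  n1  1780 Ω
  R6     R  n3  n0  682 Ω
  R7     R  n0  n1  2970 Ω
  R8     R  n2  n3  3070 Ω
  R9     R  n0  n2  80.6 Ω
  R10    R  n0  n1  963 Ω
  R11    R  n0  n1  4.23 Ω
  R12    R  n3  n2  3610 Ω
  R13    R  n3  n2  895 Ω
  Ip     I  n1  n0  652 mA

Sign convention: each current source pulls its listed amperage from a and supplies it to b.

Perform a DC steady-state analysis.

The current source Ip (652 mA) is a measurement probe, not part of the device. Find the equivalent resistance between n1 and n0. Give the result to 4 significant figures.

MNA unknowns: 3 node voltages V₁..V_3
R1: Y=0.006711 on G[0,3]
R2: Y=0.03484 on G[3,0]
R3: Y=0.1353 on G[2,0]
R4: Y=0.02584 on G[3,1]
R5: Y=0.0005618 on G[3,1]
R6: Y=0.001466 on G[3,0]
R7: Y=0.0003367 on G[0,1]
R8: Y=0.0003257 on G[2,3]
R9: Y=0.01241 on G[0,2]
R10: Y=0.001038 on G[0,1]
R11: Y=0.2364 on G[0,1]
R12: Y=0.0002770 on G[3,2]
R13: Y=0.001117 on G[3,2]
Ip: z[1]−=0.652, z[0]+=0.652
solve → V1=-2.563, V2=-0.01095, V3=-0.9514

R_eq = 3.931 Ω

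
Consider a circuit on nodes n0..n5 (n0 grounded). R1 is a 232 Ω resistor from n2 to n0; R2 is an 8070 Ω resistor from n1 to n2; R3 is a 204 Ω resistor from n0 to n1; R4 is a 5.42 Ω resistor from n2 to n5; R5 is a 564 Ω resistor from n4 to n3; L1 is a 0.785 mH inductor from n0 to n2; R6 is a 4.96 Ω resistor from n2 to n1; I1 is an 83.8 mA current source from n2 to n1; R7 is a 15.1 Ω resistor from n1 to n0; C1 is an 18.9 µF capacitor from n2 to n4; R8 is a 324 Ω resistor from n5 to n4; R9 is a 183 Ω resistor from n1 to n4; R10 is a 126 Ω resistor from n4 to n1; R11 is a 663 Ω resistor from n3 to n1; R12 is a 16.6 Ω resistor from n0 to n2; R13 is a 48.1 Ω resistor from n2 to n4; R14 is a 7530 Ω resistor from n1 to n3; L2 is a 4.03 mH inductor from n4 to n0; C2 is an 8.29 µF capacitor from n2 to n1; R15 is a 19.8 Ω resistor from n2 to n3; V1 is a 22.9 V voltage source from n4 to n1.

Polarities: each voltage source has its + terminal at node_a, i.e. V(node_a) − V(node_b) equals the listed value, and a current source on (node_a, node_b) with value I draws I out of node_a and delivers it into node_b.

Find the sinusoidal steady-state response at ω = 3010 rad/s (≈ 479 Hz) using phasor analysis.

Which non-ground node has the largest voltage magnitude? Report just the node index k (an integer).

Apply KCL at each of the 5 non-ground nodes and solve the resulting linear system.
Node n1: branches {R2, R3, R6, I1, R7, R9, R10, R11, R14, C2, V1} → V_1 = -4.342+1.741j
Node n2: branches {R1, R2, R4, L1, R6, I1, C1, R12, R13, C2, R15} → V_2 = -3.189+0.8769j
Node n3: branches {R5, R11, R14, R15} → V_3 = -2.509+0.9316j
Node n4: branches {R5, C1, R8, R9, R10, R13, L2, V1} → V_4 = 18.56+1.741j
Node n5: branches {R4, R8} → V_5 = -2.831+0.8911j
Source currents: i(V1)=-0.9567+0.2707j

4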